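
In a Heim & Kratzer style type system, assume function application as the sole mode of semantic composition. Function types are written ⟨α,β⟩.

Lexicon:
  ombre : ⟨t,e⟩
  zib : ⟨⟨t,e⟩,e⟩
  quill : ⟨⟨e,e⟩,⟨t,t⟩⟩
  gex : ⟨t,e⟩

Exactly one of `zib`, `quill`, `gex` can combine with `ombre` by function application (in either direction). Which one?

zib — combines: zib : ⟨⟨t,e⟩,e⟩ takes ombre : ⟨t,e⟩ as argument, giving e.
quill : ⟨⟨e,e⟩,⟨t,t⟩⟩ — does not combine with ombre.
gex : ⟨t,e⟩ — does not combine with ombre.

zib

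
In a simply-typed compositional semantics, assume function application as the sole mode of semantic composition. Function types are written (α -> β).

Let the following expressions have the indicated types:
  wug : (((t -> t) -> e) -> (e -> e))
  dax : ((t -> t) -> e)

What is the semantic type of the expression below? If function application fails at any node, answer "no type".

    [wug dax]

(e -> e)

[wug dax]: wug is (((t -> t) -> e) -> (e -> e)), dax is ((t -> t) -> e); result (e -> e).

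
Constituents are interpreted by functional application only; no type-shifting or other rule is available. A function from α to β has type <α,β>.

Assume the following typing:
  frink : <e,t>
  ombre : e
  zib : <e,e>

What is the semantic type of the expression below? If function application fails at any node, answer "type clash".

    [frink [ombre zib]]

[ombre zib] — zib of type <e,e> combines with ombre of type e: type e.
[frink [ombre zib]] — frink of type <e,t> combines with [ombre zib] of type e: type t.

t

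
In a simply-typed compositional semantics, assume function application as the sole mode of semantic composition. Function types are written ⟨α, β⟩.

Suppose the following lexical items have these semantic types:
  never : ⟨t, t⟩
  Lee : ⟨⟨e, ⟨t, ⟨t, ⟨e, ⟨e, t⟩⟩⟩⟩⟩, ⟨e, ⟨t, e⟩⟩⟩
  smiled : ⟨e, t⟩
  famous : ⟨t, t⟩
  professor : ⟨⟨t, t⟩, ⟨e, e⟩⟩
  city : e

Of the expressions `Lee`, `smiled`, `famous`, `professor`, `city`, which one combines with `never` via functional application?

professor

Lee : ⟨⟨e, ⟨t, ⟨t, ⟨e, ⟨e, t⟩⟩⟩⟩⟩, ⟨e, ⟨t, e⟩⟩⟩ — neither side's domain matches the other.
smiled : ⟨e, t⟩ — neither side's domain matches the other.
famous : ⟨t, t⟩ — neither side's domain matches the other.
professor — combines: professor : ⟨⟨t, t⟩, ⟨e, e⟩⟩ takes never : ⟨t, t⟩ as argument, giving ⟨e, e⟩.
city : e — neither side's domain matches the other.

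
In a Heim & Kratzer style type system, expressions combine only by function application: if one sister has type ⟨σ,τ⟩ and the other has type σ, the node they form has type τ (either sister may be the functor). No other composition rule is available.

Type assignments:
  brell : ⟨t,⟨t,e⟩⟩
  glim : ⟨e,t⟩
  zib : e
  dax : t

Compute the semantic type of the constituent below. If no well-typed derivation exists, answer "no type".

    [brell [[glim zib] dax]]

no type

[glim zib]: ⟨e,t⟩ applied to e yields t.
[[glim zib] dax]: t with t — neither is a function whose domain matches the other; composition fails here.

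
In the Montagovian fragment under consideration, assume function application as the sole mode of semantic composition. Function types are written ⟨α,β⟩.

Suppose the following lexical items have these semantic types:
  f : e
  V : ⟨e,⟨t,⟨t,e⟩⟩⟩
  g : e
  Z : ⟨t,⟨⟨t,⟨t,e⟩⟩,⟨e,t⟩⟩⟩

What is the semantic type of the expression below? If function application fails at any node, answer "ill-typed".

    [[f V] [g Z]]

ill-typed

[f V] — V of type ⟨e,⟨t,⟨t,e⟩⟩⟩ combines with f of type e: type ⟨t,⟨t,e⟩⟩.
At [g Z]: neither e nor ⟨t,⟨⟨t,⟨t,e⟩⟩,⟨e,t⟩⟩⟩ can take the other as argument; the node is ill-typed.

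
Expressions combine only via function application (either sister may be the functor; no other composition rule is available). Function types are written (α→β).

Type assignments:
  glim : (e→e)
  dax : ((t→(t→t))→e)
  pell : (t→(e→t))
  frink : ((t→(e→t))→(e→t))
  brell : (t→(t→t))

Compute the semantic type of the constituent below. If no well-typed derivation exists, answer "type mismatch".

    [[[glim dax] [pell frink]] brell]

[glim dax]: (e→e) with ((t→(t→t))→e) — neither is a function whose domain matches the other; composition fails here.

type mismatch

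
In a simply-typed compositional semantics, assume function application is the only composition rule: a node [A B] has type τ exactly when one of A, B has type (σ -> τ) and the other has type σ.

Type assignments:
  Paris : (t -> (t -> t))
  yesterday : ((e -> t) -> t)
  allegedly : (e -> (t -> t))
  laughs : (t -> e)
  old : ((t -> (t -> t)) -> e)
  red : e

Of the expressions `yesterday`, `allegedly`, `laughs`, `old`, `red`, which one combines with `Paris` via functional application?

old

yesterday : ((e -> t) -> t) — Paris needs t; yesterday needs (e -> t); neither fits.
allegedly : (e -> (t -> t)) — Paris needs t; allegedly needs e; neither fits.
laughs : (t -> e) — Paris needs t; laughs needs t; neither fits.
old — combines: old : ((t -> (t -> t)) -> e) takes Paris : (t -> (t -> t)) as argument, giving e.
red : e — Paris needs t; red needs nothing (atomic); neither fits.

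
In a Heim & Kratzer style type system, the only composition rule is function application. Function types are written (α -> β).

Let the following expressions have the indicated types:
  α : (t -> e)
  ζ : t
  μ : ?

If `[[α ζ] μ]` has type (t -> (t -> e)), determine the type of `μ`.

(e -> (t -> (t -> e)))

At [[α ζ] μ] (required: (t -> (t -> e))): [α ζ] is e, which is not a function with range (t -> (t -> e)); hence μ is the functor — type (e -> (t -> (t -> e))).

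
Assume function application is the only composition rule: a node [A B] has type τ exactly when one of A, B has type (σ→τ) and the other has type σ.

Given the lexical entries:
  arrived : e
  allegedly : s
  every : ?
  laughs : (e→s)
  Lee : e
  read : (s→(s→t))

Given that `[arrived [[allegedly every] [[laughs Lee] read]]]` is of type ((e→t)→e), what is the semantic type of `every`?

(s→((s→t)→(e→((e→t)→e))))

[arrived [[allegedly every] [[laughs Lee] read]]] is required to be ((e→t)→e). arrived : e cannot yield ((e→t)→e) as functor, so [[allegedly every] [[laughs Lee] read]] : (e→((e→t)→e)).
[[allegedly every] [[laughs Lee] read]] is required to be (e→((e→t)→e)). [[laughs Lee] read] : (s→t) cannot yield (e→((e→t)→e)) as functor, so [allegedly every] : ((s→t)→(e→((e→t)→e))).
[allegedly every] is required to be ((s→t)→(e→((e→t)→e))). allegedly : s cannot yield ((s→t)→(e→((e→t)→e))) as functor, so every : (s→((s→t)→(e→((e→t)→e)))).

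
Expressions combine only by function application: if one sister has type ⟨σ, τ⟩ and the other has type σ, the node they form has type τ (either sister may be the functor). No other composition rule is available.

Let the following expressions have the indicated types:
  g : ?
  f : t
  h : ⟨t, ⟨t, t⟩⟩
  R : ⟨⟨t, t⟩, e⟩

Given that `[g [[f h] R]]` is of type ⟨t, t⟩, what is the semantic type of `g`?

For [g [[f h] R]] to have type ⟨t, t⟩ with [[f h] R] of type e, g must be the function: g : ⟨e, ⟨t, t⟩⟩.

⟨e, ⟨t, t⟩⟩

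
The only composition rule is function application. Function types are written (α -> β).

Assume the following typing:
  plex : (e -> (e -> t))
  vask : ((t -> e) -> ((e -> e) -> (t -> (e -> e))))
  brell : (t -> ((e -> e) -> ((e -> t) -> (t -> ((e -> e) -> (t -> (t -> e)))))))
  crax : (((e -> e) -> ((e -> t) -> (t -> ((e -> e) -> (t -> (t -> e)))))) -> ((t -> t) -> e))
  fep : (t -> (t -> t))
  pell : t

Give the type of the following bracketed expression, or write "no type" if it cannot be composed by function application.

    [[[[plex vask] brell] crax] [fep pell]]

At [plex vask]: neither (e -> (e -> t)) nor ((t -> e) -> ((e -> e) -> (t -> (e -> e)))) can take the other as argument; the node is ill-typed.

no type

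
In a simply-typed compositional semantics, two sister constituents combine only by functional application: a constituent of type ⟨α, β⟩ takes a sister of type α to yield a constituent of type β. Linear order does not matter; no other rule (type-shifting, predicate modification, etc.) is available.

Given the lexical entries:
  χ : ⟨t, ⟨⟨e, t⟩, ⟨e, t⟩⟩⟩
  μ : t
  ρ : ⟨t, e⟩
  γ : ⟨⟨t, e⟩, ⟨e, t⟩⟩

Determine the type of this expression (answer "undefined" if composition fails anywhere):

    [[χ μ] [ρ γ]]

[χ μ]: χ is ⟨t, ⟨⟨e, t⟩, ⟨e, t⟩⟩⟩, μ is t; result ⟨⟨e, t⟩, ⟨e, t⟩⟩.
[ρ γ]: γ is ⟨⟨t, e⟩, ⟨e, t⟩⟩, ρ is ⟨t, e⟩; result ⟨e, t⟩.
[[χ μ] [ρ γ]]: [χ μ] is ⟨⟨e, t⟩, ⟨e, t⟩⟩, [ρ γ] is ⟨e, t⟩; result ⟨e, t⟩.

⟨e, t⟩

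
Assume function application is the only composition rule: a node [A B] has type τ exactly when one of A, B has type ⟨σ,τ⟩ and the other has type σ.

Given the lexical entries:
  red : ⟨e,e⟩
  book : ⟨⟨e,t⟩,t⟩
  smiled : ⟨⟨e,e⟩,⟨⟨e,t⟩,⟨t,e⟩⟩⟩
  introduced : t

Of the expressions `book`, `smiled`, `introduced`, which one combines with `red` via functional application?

smiled

book : ⟨⟨e,t⟩,t⟩ — neither side's domain matches the other.
smiled — combines: smiled : ⟨⟨e,e⟩,⟨⟨e,t⟩,⟨t,e⟩⟩⟩ takes red : ⟨e,e⟩ as argument, giving ⟨⟨e,t⟩,⟨t,e⟩⟩.
introduced : t — neither side's domain matches the other.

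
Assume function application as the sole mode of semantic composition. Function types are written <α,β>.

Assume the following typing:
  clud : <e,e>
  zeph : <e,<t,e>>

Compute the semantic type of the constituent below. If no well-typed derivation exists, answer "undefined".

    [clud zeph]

At [clud zeph]: neither <e,e> nor <e,<t,e>> can take the other as argument; the node is ill-typed.

undefined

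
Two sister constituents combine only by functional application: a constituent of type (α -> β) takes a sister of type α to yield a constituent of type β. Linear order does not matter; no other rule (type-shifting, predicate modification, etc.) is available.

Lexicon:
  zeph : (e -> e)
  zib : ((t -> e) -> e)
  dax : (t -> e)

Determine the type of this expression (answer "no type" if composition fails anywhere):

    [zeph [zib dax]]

e

At [zib dax], zib : ((t -> e) -> e) takes dax : (t -> e), giving e.
At [zeph [zib dax]], zeph : (e -> e) takes [zib dax] : e, giving e.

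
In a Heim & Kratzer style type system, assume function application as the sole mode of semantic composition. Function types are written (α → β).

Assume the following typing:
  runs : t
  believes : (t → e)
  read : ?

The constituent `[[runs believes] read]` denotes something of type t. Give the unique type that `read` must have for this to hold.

(e → t)

[[runs believes] read] must have type t. The sister [runs believes] has type e; that is not a function onto t, so read must be the functor, of type (e → t).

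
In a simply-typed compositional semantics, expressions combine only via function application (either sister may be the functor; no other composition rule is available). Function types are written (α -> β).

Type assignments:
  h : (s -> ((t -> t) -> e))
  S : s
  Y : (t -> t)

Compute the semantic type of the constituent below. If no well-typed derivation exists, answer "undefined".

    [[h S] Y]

e

[h S]: (s -> ((t -> t) -> e)) applied to s yields ((t -> t) -> e).
[[h S] Y]: ((t -> t) -> e) applied to (t -> t) yields e.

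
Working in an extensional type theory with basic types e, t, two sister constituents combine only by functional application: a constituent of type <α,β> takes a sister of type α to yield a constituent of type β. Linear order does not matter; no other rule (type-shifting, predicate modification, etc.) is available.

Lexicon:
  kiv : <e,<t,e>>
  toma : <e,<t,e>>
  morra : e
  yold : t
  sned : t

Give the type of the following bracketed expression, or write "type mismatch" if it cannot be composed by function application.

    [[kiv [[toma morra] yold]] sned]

[toma morra]: functor toma : <e,<t,e>>, argument morra : e; result <t,e>.
[[toma morra] yold]: functor [toma morra] : <t,e>, argument yold : t; result e.
[kiv [[toma morra] yold]]: functor kiv : <e,<t,e>>, argument [[toma morra] yold] : e; result <t,e>.
[[kiv [[toma morra] yold]] sned]: functor [kiv [[toma morra] yold]] : <t,e>, argument sned : t; result e.

e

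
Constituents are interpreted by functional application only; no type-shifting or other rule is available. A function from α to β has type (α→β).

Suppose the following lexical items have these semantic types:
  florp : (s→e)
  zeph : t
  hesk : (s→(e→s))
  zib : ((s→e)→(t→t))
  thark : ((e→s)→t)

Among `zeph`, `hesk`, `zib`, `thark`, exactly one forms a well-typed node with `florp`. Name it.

zeph : t — neither side's domain matches the other.
hesk : (s→(e→s)) — neither side's domain matches the other.
zib — combines: zib : ((s→e)→(t→t)) takes florp : (s→e) as argument, giving (t→t).
thark : ((e→s)→t) — neither side's domain matches the other.

zib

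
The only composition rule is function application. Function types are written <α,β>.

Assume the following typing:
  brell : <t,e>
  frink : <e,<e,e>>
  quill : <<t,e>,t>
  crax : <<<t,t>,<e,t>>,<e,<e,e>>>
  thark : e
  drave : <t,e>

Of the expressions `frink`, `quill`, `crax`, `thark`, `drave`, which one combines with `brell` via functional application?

quill

frink : <e,<e,e>> — brell needs t; frink needs e; neither fits.
quill — combines: quill : <<t,e>,t> takes brell : <t,e> as argument, giving t.
crax : <<<t,t>,<e,t>>,<e,<e,e>>> — brell needs t; crax needs <<t,t>,<e,t>>; neither fits.
thark : e — brell needs t; thark needs nothing (atomic); neither fits.
drave : <t,e> — brell needs t; drave needs t; neither fits.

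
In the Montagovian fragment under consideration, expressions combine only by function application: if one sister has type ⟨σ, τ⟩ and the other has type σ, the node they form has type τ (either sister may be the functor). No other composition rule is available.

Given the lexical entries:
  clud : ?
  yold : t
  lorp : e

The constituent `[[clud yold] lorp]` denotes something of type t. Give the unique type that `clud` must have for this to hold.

For [[clud yold] lorp] to have type t with lorp of type e, [clud yold] must be the function: [clud yold] : ⟨e, t⟩.
For [clud yold] to have type ⟨e, t⟩ with yold of type t, clud must be the function: clud : ⟨t, ⟨e, t⟩⟩.

⟨t, ⟨e, t⟩⟩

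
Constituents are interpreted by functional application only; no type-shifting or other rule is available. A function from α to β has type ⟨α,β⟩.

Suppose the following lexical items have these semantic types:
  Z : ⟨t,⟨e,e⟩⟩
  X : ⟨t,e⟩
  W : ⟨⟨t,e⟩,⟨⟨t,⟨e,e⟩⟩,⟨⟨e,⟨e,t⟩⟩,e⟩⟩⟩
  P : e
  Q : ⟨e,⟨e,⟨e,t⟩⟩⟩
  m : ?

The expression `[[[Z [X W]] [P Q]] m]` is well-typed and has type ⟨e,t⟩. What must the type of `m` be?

⟨e,⟨e,t⟩⟩

At [[[Z [X W]] [P Q]] m] (required: ⟨e,t⟩): [[Z [X W]] [P Q]] is e, which is not a function with range ⟨e,t⟩; hence m is the functor — type ⟨e,⟨e,t⟩⟩.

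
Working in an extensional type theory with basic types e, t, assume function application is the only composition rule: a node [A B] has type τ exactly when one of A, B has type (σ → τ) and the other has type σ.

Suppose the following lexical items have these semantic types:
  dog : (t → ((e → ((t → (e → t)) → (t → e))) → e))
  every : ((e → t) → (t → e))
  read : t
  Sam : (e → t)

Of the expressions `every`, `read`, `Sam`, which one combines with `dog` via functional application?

every : ((e → t) → (t → e)) — no; dog wants t, and every wants (e → t).
read — combines: dog : (t → ((e → ((t → (e → t)) → (t → e))) → e)) takes read : t as argument, giving ((e → ((t → (e → t)) → (t → e))) → e).
Sam : (e → t) — no; dog wants t, and Sam wants e.

read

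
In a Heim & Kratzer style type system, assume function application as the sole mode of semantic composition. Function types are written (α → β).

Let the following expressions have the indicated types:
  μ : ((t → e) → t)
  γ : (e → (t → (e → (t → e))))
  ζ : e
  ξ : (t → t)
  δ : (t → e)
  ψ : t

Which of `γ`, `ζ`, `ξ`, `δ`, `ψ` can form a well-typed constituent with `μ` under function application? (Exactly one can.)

γ : (e → (t → (e → (t → e)))) — μ needs (t → e); γ needs e; neither fits.
ζ : e — μ needs (t → e); ζ needs nothing (atomic); neither fits.
ξ : (t → t) — μ needs (t → e); ξ needs t; neither fits.
δ — combines: μ : ((t → e) → t) takes δ : (t → e) as argument, giving t.
ψ : t — μ needs (t → e); ψ needs nothing (atomic); neither fits.

δ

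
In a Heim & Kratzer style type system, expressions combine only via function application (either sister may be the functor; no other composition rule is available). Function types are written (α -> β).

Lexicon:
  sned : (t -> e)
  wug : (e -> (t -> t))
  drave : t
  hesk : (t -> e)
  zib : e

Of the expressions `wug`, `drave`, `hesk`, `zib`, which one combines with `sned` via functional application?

wug : (e -> (t -> t)) — sned needs t; wug needs e; neither fits.
drave — combines: sned : (t -> e) takes drave : t as argument, giving e.
hesk : (t -> e) — sned needs t; hesk needs t; neither fits.
zib : e — sned needs t; zib needs nothing (atomic); neither fits.

drave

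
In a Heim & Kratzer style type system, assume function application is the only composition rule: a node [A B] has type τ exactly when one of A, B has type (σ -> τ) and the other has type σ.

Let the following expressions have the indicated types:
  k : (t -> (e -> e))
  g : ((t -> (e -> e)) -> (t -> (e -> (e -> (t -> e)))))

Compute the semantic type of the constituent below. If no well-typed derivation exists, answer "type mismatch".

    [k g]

(t -> (e -> (e -> (t -> e))))

[k g]: g is ((t -> (e -> e)) -> (t -> (e -> (e -> (t -> e))))), k is (t -> (e -> e)); result (t -> (e -> (e -> (t -> e)))).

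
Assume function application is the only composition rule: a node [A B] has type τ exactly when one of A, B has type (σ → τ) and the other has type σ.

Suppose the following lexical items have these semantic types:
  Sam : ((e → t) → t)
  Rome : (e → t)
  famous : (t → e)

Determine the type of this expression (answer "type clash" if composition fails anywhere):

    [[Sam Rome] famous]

[Sam Rome]: Sam is ((e → t) → t), Rome is (e → t); result t.
[[Sam Rome] famous]: famous is (t → e), [Sam Rome] is t; result e.

e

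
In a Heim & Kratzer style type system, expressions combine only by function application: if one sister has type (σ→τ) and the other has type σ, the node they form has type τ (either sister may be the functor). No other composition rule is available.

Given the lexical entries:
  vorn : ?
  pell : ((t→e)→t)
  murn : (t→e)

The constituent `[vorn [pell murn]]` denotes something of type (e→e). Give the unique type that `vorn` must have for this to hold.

(t→(e→e))

[vorn [pell murn]] is required to be (e→e). [pell murn] : t cannot yield (e→e) as functor, so vorn : (t→(e→e)).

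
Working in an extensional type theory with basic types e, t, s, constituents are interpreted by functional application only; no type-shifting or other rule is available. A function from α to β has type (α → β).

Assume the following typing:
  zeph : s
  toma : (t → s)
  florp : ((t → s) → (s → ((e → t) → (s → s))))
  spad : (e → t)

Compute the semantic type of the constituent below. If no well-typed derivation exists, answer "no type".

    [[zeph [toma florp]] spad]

At [toma florp], florp : ((t → s) → (s → ((e → t) → (s → s)))) takes toma : (t → s), giving (s → ((e → t) → (s → s))).
At [zeph [toma florp]], [toma florp] : (s → ((e → t) → (s → s))) takes zeph : s, giving ((e → t) → (s → s)).
At [[zeph [toma florp]] spad], [zeph [toma florp]] : ((e → t) → (s → s)) takes spad : (e → t), giving (s → s).

(s → s)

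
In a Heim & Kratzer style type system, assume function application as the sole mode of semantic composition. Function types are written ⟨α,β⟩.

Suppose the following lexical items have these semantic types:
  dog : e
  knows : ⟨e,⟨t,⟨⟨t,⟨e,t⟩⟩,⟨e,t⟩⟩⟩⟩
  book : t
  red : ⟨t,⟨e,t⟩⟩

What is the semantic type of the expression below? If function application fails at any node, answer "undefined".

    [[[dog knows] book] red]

⟨e,t⟩

[dog knows]: knows is ⟨e,⟨t,⟨⟨t,⟨e,t⟩⟩,⟨e,t⟩⟩⟩⟩, dog is e; result ⟨t,⟨⟨t,⟨e,t⟩⟩,⟨e,t⟩⟩⟩.
[[dog knows] book]: [dog knows] is ⟨t,⟨⟨t,⟨e,t⟩⟩,⟨e,t⟩⟩⟩, book is t; result ⟨⟨t,⟨e,t⟩⟩,⟨e,t⟩⟩.
[[[dog knows] book] red]: [[dog knows] book] is ⟨⟨t,⟨e,t⟩⟩,⟨e,t⟩⟩, red is ⟨t,⟨e,t⟩⟩; result ⟨e,t⟩.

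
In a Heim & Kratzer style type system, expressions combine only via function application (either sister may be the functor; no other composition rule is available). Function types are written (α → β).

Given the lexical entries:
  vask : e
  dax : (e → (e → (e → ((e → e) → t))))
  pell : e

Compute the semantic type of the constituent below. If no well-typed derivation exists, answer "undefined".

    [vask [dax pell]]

At [dax pell], dax : (e → (e → (e → ((e → e) → t)))) takes pell : e, giving (e → (e → ((e → e) → t))).
At [vask [dax pell]], [dax pell] : (e → (e → ((e → e) → t))) takes vask : e, giving (e → ((e → e) → t)).

(e → ((e → e) → t))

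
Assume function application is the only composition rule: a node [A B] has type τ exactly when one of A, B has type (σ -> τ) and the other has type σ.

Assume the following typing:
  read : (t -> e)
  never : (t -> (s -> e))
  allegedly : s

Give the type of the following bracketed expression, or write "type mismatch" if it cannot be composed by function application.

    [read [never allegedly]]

At [never allegedly]: neither (t -> (s -> e)) nor s can take the other as argument; the node is ill-typed.

type mismatch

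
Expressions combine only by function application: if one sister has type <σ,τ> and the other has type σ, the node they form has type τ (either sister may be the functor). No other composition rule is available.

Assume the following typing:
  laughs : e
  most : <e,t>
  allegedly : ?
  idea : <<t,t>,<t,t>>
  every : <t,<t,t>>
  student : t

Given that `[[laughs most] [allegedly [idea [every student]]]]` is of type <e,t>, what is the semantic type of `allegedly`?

[[laughs most] [allegedly [idea [every student]]]] is required to be <e,t>. [laughs most] : t cannot yield <e,t> as functor, so [allegedly [idea [every student]]] : <t,<e,t>>.
[allegedly [idea [every student]]] is required to be <t,<e,t>>. [idea [every student]] : <t,t> cannot yield <t,<e,t>> as functor, so allegedly : <<t,t>,<t,<e,t>>>.

<<t,t>,<t,<e,t>>>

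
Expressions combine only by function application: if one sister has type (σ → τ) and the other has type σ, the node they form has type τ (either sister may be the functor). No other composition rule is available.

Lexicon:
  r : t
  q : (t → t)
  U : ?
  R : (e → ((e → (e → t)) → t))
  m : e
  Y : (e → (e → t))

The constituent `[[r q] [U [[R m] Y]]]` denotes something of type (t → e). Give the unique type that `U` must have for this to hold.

(t → (t → (t → e)))

At [[r q] [U [[R m] Y]]] (required: (t → e)): [r q] is t, which is not a function with range (t → e); hence [U [[R m] Y]] is the functor — type (t → (t → e)).
At [U [[R m] Y]] (required: (t → (t → e))): [[R m] Y] is t, which is not a function with range (t → (t → e)); hence U is the functor — type (t → (t → (t → e))).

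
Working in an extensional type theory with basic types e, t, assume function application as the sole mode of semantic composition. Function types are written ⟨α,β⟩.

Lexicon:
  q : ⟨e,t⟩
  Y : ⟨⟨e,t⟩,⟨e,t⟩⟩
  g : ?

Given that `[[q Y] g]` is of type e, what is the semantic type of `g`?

⟨⟨e,t⟩,e⟩

At [[q Y] g] (required: e): [q Y] is ⟨e,t⟩, which is not a function with range e; hence g is the functor — type ⟨⟨e,t⟩,e⟩.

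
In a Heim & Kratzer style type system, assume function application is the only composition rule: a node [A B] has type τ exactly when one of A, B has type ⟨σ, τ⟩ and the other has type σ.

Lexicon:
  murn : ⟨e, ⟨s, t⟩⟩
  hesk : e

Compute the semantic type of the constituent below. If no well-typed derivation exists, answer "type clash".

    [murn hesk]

[murn hesk] — murn of type ⟨e, ⟨s, t⟩⟩ combines with hesk of type e: type ⟨s, t⟩.

⟨s, t⟩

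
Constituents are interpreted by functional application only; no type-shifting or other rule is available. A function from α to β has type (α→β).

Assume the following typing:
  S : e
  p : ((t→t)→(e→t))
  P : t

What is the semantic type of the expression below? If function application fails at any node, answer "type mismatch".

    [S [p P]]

[p P]: ((t→t)→(e→t)) and t cannot combine by function application — type clash.

type mismatch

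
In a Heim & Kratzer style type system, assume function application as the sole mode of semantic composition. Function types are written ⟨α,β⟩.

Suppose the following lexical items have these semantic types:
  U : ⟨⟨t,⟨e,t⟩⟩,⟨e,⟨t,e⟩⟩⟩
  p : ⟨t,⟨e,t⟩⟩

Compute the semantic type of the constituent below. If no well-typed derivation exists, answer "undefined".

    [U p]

[U p]: ⟨⟨t,⟨e,t⟩⟩,⟨e,⟨t,e⟩⟩⟩ applied to ⟨t,⟨e,t⟩⟩ yields ⟨e,⟨t,e⟩⟩.

⟨e,⟨t,e⟩⟩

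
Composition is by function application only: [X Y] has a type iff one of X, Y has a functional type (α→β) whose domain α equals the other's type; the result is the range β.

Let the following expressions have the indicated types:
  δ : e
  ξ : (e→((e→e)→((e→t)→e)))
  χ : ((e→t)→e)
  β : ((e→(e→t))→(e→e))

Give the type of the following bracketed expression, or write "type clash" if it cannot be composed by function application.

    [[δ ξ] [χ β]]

type clash

At [δ ξ], ξ : (e→((e→e)→((e→t)→e))) takes δ : e, giving ((e→e)→((e→t)→e)).
[χ β]: ((e→t)→e) and ((e→(e→t))→(e→e)) cannot combine by function application — type clash.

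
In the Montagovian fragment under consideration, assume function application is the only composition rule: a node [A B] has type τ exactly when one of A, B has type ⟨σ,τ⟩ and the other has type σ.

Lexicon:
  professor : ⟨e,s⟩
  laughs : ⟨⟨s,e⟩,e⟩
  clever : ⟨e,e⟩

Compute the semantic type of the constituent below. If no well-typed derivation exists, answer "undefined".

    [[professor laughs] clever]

At [professor laughs]: neither ⟨e,s⟩ nor ⟨⟨s,e⟩,e⟩ can take the other as argument; the node is ill-typed.

undefined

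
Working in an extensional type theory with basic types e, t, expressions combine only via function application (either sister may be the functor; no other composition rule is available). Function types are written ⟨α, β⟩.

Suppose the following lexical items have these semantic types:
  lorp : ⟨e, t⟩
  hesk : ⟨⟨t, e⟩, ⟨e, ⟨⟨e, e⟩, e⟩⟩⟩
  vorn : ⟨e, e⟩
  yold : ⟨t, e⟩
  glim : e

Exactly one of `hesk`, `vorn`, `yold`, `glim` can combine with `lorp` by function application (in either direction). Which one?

glim

hesk : ⟨⟨t, e⟩, ⟨e, ⟨⟨e, e⟩, e⟩⟩⟩ — no; lorp wants e, and hesk wants ⟨t, e⟩.
vorn : ⟨e, e⟩ — no; lorp wants e, and vorn wants e.
yold : ⟨t, e⟩ — no; lorp wants e, and yold wants t.
glim — combines: lorp : ⟨e, t⟩ takes glim : e as argument, giving t.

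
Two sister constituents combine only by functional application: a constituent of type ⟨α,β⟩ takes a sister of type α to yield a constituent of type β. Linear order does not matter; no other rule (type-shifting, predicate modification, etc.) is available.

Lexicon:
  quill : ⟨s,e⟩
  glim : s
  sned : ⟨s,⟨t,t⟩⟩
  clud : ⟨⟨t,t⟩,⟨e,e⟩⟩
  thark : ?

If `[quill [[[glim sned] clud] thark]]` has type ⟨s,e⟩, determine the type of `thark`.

⟨⟨e,e⟩,⟨⟨s,e⟩,⟨s,e⟩⟩⟩

[quill [[[glim sned] clud] thark]] is required to be ⟨s,e⟩. quill : ⟨s,e⟩ cannot yield ⟨s,e⟩ as functor, so [[[glim sned] clud] thark] : ⟨⟨s,e⟩,⟨s,e⟩⟩.
[[[glim sned] clud] thark] is required to be ⟨⟨s,e⟩,⟨s,e⟩⟩. [[glim sned] clud] : ⟨e,e⟩ cannot yield ⟨⟨s,e⟩,⟨s,e⟩⟩ as functor, so thark : ⟨⟨e,e⟩,⟨⟨s,e⟩,⟨s,e⟩⟩⟩.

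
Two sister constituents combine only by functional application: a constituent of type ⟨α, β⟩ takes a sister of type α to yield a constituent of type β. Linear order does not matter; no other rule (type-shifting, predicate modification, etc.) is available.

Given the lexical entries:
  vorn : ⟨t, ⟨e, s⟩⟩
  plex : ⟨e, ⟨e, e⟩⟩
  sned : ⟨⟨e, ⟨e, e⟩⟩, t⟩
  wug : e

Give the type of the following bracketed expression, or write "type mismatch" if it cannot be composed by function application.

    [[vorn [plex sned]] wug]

s

[plex sned]: sned is ⟨⟨e, ⟨e, e⟩⟩, t⟩, plex is ⟨e, ⟨e, e⟩⟩; result t.
[vorn [plex sned]]: vorn is ⟨t, ⟨e, s⟩⟩, [plex sned] is t; result ⟨e, s⟩.
[[vorn [plex sned]] wug]: [vorn [plex sned]] is ⟨e, s⟩, wug is e; result s.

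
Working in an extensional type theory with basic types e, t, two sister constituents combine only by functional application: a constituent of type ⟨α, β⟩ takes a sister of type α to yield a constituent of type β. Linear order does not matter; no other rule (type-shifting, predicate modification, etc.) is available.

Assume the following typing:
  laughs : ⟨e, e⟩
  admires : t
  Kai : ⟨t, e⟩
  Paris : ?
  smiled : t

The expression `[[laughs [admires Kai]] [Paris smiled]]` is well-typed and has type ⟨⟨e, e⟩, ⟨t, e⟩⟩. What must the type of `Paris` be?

⟨t, ⟨e, ⟨⟨e, e⟩, ⟨t, e⟩⟩⟩⟩

For [[laughs [admires Kai]] [Paris smiled]] to have type ⟨⟨e, e⟩, ⟨t, e⟩⟩ with [laughs [admires Kai]] of type e, [Paris smiled] must be the function: [Paris smiled] : ⟨e, ⟨⟨e, e⟩, ⟨t, e⟩⟩⟩.
For [Paris smiled] to have type ⟨e, ⟨⟨e, e⟩, ⟨t, e⟩⟩⟩ with smiled of type t, Paris must be the function: Paris : ⟨t, ⟨e, ⟨⟨e, e⟩, ⟨t, e⟩⟩⟩⟩.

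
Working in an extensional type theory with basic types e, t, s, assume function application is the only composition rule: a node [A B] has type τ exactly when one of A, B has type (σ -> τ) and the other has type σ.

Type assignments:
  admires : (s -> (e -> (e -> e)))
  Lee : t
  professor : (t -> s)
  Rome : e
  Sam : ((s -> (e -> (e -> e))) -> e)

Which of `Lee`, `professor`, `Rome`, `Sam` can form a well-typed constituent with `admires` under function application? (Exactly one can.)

Lee : t — does not combine with admires.
professor : (t -> s) — does not combine with admires.
Rome : e — does not combine with admires.
Sam — combines: Sam : ((s -> (e -> (e -> e))) -> e) takes admires : (s -> (e -> (e -> e))) as argument, giving e.

Sam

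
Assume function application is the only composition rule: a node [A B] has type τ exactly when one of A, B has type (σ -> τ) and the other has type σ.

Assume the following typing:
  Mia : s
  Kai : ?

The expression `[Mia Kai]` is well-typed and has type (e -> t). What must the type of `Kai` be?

[Mia Kai] is required to be (e -> t). Mia : s cannot yield (e -> t) as functor, so Kai : (s -> (e -> t)).

(s -> (e -> t))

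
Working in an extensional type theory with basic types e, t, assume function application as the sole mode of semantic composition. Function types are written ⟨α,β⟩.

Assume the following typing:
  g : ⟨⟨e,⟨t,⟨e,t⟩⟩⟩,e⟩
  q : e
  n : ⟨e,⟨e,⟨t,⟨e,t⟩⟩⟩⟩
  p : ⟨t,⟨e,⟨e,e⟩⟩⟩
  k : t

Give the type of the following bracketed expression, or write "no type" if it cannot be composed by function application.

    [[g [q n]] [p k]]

⟨e,e⟩

[q n] — n of type ⟨e,⟨e,⟨t,⟨e,t⟩⟩⟩⟩ combines with q of type e: type ⟨e,⟨t,⟨e,t⟩⟩⟩.
[g [q n]] — g of type ⟨⟨e,⟨t,⟨e,t⟩⟩⟩,e⟩ combines with [q n] of type ⟨e,⟨t,⟨e,t⟩⟩⟩: type e.
[p k] — p of type ⟨t,⟨e,⟨e,e⟩⟩⟩ combines with k of type t: type ⟨e,⟨e,e⟩⟩.
[[g [q n]] [p k]] — [p k] of type ⟨e,⟨e,e⟩⟩ combines with [g [q n]] of type e: type ⟨e,e⟩.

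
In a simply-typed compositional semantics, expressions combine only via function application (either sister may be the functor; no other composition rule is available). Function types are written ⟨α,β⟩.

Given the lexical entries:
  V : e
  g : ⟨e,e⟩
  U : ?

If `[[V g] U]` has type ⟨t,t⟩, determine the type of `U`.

⟨e,⟨t,t⟩⟩

[[V g] U] must have type ⟨t,t⟩. The sister [V g] has type e; that is not a function onto ⟨t,t⟩, so U must be the functor, of type ⟨e,⟨t,t⟩⟩.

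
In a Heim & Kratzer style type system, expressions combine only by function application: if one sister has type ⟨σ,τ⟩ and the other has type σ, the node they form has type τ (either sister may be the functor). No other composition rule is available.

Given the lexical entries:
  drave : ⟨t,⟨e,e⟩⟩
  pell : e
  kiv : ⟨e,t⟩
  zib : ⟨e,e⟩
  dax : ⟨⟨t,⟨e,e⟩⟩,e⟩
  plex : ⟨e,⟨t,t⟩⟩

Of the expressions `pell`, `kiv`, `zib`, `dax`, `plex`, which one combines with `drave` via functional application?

dax

pell : e — does not combine with drave.
kiv : ⟨e,t⟩ — does not combine with drave.
zib : ⟨e,e⟩ — does not combine with drave.
dax — combines: dax : ⟨⟨t,⟨e,e⟩⟩,e⟩ takes drave : ⟨t,⟨e,e⟩⟩ as argument, giving e.
plex : ⟨e,⟨t,t⟩⟩ — does not combine with drave.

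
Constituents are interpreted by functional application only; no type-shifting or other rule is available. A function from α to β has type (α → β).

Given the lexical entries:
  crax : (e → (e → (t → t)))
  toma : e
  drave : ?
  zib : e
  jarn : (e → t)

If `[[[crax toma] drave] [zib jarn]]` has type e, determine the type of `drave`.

[[[crax toma] drave] [zib jarn]] must have type e. The sister [zib jarn] has type t; that is not a function onto e, so [[crax toma] drave] must be the functor, of type (t → e).
[[crax toma] drave] must have type (t → e). The sister [crax toma] has type (e → (t → t)); that is not a function onto (t → e), so drave must be the functor, of type ((e → (t → t)) → (t → e)).

((e → (t → t)) → (t → e))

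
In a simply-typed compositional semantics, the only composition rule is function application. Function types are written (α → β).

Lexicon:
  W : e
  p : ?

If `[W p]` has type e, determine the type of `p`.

(e → e)

At [W p] (required: e): W is e, which is not a function with range e; hence p is the functor — type (e → e).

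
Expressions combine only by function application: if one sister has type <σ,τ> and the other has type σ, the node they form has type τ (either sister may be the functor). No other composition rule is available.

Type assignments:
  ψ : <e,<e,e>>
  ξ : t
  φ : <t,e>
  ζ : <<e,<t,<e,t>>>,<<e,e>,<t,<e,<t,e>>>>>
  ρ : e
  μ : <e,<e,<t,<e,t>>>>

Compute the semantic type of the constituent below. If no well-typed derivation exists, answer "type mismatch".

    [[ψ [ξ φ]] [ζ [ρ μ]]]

[ξ φ]: φ is <t,e>, ξ is t; result e.
[ψ [ξ φ]]: ψ is <e,<e,e>>, [ξ φ] is e; result <e,e>.
[ρ μ]: μ is <e,<e,<t,<e,t>>>>, ρ is e; result <e,<t,<e,t>>>.
[ζ [ρ μ]]: ζ is <<e,<t,<e,t>>>,<<e,e>,<t,<e,<t,e>>>>>, [ρ μ] is <e,<t,<e,t>>>; result <<e,e>,<t,<e,<t,e>>>>.
[[ψ [ξ φ]] [ζ [ρ μ]]]: [ζ [ρ μ]] is <<e,e>,<t,<e,<t,e>>>>, [ψ [ξ φ]] is <e,e>; result <t,<e,<t,e>>>.

<t,<e,<t,e>>>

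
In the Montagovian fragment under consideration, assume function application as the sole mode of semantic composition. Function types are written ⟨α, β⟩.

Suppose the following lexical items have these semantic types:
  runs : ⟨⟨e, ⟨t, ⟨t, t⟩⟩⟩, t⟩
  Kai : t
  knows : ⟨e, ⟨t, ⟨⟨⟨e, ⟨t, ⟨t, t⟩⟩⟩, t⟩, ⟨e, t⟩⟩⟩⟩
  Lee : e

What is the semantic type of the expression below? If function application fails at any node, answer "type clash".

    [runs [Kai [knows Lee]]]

⟨e, t⟩

[knows Lee] — knows of type ⟨e, ⟨t, ⟨⟨⟨e, ⟨t, ⟨t, t⟩⟩⟩, t⟩, ⟨e, t⟩⟩⟩⟩ combines with Lee of type e: type ⟨t, ⟨⟨⟨e, ⟨t, ⟨t, t⟩⟩⟩, t⟩, ⟨e, t⟩⟩⟩.
[Kai [knows Lee]] — [knows Lee] of type ⟨t, ⟨⟨⟨e, ⟨t, ⟨t, t⟩⟩⟩, t⟩, ⟨e, t⟩⟩⟩ combines with Kai of type t: type ⟨⟨⟨e, ⟨t, ⟨t, t⟩⟩⟩, t⟩, ⟨e, t⟩⟩.
[runs [Kai [knows Lee]]] — [Kai [knows Lee]] of type ⟨⟨⟨e, ⟨t, ⟨t, t⟩⟩⟩, t⟩, ⟨e, t⟩⟩ combines with runs of type ⟨⟨e, ⟨t, ⟨t, t⟩⟩⟩, t⟩: type ⟨e, t⟩.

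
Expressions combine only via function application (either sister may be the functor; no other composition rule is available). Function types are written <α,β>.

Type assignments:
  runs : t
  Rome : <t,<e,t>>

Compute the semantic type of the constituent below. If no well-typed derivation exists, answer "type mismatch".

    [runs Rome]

[runs Rome]: Rome is <t,<e,t>>, runs is t; result <e,t>.

<e,t>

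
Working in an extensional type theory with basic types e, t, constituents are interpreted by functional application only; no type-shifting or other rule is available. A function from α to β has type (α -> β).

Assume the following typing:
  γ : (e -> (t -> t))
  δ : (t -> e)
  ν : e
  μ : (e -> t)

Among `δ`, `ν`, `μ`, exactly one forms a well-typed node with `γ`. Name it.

δ : (t -> e) — does not combine with γ.
ν — combines: γ : (e -> (t -> t)) takes ν : e as argument, giving (t -> t).
μ : (e -> t) — does not combine with γ.

ν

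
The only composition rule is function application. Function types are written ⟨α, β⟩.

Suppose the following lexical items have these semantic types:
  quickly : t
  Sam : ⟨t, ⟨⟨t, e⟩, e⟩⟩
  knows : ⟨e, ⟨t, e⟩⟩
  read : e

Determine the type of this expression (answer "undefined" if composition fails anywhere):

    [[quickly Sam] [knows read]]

e

[quickly Sam]: Sam is ⟨t, ⟨⟨t, e⟩, e⟩⟩, quickly is t; result ⟨⟨t, e⟩, e⟩.
[knows read]: knows is ⟨e, ⟨t, e⟩⟩, read is e; result ⟨t, e⟩.
[[quickly Sam] [knows read]]: [quickly Sam] is ⟨⟨t, e⟩, e⟩, [knows read] is ⟨t, e⟩; result e.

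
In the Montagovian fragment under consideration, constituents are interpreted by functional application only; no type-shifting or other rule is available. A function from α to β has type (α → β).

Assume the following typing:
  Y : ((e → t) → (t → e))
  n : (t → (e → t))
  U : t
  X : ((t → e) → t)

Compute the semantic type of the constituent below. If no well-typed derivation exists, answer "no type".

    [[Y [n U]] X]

[n U] — n of type (t → (e → t)) combines with U of type t: type (e → t).
[Y [n U]] — Y of type ((e → t) → (t → e)) combines with [n U] of type (e → t): type (t → e).
[[Y [n U]] X] — X of type ((t → e) → t) combines with [Y [n U]] of type (t → e): type t.

t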